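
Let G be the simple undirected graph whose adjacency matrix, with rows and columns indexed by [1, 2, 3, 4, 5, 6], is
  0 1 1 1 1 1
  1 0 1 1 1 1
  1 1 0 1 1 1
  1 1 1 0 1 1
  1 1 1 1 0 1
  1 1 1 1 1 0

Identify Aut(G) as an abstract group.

the symmetric group on 6 letters

Every vertex has degree 5, so G is the complete graph K_6. Every bijection on the vertex set is an automorphism of K_6; hence Aut(K_6) ≅ S_6, order 720.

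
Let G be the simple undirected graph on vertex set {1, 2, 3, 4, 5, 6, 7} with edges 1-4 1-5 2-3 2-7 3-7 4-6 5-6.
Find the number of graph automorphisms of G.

G has two connected components, {1, 4, 5, 6} and {2, 3, 7}; each is 2-regular, so G = C_4 ⊔ C_3. The components are non-isomorphic (different sizes), so Aut(G) = Aut(C_3) × Aut(C_4) = D_3 × D_4 of order 6·8 = 48.

48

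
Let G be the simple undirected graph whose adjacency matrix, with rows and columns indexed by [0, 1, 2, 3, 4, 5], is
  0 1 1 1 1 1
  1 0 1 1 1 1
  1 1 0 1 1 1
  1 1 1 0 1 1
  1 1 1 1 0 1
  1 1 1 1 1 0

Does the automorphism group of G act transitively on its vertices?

All 6 vertices are pairwise adjacent: G = K_6. Any permutation of the 6 vertices preserves K_6, so Aut(K_6) = S_6 of order 6! = 720. This group acts transitively on the 6 vertices.

Yes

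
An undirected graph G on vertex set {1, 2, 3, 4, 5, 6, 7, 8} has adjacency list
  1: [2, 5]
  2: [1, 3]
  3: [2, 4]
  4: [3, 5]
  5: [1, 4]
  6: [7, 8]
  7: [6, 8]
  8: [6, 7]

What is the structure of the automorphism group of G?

D_3 × D_5

G has two connected components, {1, 2, 3, 4, 5} and {6, 7, 8}; each is 2-regular, so G = C_5 ⊔ C_3. No automorphism exchanges components of different sizes, hence Aut(G) is the direct product D_3 × D_5, order 60.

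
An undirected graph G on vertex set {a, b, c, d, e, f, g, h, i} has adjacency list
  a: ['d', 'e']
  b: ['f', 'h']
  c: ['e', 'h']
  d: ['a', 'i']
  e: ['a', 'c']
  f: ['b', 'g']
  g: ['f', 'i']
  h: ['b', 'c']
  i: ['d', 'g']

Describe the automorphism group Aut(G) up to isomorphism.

the dihedral group of order 18

G is 2-regular and connected on 9 vertices, i.e. the cycle C_9. The automorphisms of the 9-cycle are exactly the symmetries of a regular 9-gon: the dihedral group D_9, |D_9| = 18.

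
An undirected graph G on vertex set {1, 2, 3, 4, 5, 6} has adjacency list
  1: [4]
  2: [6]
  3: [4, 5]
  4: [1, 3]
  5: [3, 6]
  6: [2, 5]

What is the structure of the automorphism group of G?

The degree sequence is [1, 1, 2, 2, 2, 2]; the two degree-1 vertices 1 and 2 are the ends of a path, so G = P_6. The only nontrivial automorphism of a path is the end-to-end reflection, so Aut(G) ≅ Z_2.

C_2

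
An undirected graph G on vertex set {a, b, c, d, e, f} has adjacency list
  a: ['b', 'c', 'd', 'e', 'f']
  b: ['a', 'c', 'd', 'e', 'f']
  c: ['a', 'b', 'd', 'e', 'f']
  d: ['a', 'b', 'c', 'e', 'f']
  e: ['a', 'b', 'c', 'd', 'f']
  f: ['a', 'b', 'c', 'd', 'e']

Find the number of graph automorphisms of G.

All 6 vertices are pairwise adjacent: G = K_6. Every bijection on the vertex set is an automorphism of K_6; hence Aut(K_6) ≅ S_6, order 720.

720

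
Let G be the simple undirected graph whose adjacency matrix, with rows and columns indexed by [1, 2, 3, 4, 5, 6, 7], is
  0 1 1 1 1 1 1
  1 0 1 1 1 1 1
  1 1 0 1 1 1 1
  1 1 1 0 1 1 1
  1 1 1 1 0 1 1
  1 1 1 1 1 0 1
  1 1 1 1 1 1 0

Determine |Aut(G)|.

5040

All 7 vertices are pairwise adjacent: G = K_7. Any permutation of the 7 vertices preserves K_7, so Aut(K_7) = S_7 of order 7! = 5040.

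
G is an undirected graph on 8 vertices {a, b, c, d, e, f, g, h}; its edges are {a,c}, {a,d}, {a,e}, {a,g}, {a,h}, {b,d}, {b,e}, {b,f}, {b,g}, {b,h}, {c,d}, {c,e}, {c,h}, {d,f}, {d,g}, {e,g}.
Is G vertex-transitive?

No

Vertex f is the only vertex of degree 2, so every automorphism fixes it; G is not vertex-transitive.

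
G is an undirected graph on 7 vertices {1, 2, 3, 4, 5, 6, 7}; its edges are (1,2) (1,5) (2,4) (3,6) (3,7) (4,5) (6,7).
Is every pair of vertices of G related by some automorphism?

G has two connected components, {1, 2, 4, 5} and {3, 6, 7}; each is 2-regular, so G = C_4 ⊔ C_3. The orbit of 1 under Aut(G) is {1, 2, 4, 5}, which does not contain 3, so G is not vertex-transitive.

No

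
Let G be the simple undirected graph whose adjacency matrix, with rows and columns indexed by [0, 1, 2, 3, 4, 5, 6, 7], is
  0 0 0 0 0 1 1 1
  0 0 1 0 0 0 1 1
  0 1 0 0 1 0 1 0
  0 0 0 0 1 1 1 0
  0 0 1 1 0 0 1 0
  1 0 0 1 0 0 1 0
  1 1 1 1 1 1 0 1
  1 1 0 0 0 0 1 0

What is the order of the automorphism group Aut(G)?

Vertex 6 is the unique vertex of degree 7; the remaining 7 vertices each have degree 3 and induce a cycle, so G is the wheel on 8 vertices with hub 6. With the hub fixed, the remaining symmetry is that of the rim cycle C_7, giving the dihedral group D_7.

14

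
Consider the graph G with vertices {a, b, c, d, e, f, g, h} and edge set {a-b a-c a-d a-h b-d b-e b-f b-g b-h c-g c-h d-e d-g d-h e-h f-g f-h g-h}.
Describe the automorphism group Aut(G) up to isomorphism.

the trivial group

The degree sequence is [4, 6, 3, 5, 3, 3, 5, 7]. Checking the degree-preserving permutations of the vertex set shows that none except the identity preserves every edge, so Aut(G) is trivial.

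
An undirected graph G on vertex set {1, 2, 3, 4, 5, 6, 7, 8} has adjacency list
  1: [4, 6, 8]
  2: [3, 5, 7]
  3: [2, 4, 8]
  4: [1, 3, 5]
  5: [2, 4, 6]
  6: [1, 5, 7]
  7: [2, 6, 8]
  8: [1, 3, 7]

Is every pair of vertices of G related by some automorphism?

G is 3-regular and bipartite on 2^3 = 8 vertices with girth 4; it is the hypercube graph Q_3. The symmetry group of the 3-cube is the hyperoctahedral group B_3 = Z_2 ≀ S_3, of order 2^3·3! = 48. Under this action every vertex can be carried to every other, so G is vertex-transitive.

Yes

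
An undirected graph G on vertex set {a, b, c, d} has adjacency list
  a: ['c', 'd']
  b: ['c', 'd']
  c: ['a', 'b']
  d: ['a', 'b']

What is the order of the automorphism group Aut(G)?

8

G is 2-regular and bipartite on 2^2 = 4 vertices with girth 4; it is the hypercube graph Q_2. Aut(Q_2) consists of the signed permutations of the 2 coordinate axes: 2! permutations times 2^2 sign flips, so |Aut| = 2^2·2! = 8.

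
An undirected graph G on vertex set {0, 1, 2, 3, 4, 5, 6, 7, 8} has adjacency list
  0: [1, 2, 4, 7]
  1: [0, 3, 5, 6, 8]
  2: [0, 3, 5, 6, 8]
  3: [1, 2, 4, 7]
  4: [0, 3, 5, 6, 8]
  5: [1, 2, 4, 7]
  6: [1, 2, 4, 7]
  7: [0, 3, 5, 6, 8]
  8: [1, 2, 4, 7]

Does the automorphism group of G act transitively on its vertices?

No

Automorphisms preserve degree, but G has vertices of degree 4 and vertices of degree 5; no automorphism maps one to the other, so G is not vertex-transitive.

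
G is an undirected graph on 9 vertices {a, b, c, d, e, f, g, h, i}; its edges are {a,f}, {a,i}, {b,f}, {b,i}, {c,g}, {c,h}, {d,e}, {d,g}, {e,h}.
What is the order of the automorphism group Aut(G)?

80

G has two connected components, {c, d, e, g, h} and {a, b, f, i}; each is 2-regular, so G = C_5 ⊔ C_4. No automorphism exchanges components of different sizes, hence Aut(G) is the direct product D_5 × D_4, order 80.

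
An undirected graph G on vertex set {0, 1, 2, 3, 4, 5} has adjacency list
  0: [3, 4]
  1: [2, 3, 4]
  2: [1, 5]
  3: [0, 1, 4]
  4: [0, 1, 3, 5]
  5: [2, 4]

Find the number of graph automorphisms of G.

1

The degree sequence is [2, 3, 2, 3, 4, 2]. Checking the degree-preserving permutations of the vertex set shows that none except the identity preserves every edge, so Aut(G) is trivial.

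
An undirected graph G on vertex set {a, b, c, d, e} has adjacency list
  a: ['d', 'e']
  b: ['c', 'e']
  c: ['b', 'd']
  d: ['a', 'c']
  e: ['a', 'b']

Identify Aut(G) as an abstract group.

Every vertex has degree 2 and the graph is connected, so G is the 5-cycle C_5. The automorphisms of the 5-cycle are exactly the symmetries of a regular 5-gon: the dihedral group D_5, |D_5| = 10.

the dihedral group of order 10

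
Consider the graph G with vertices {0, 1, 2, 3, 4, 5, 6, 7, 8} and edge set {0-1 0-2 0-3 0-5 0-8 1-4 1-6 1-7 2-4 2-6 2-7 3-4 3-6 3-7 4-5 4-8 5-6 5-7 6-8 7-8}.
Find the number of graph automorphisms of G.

The vertices split by degree into {0, 4, 6, 7} (degree 5) and {1, 2, 3, 5, 8} (degree 4); every edge runs between the two parts, so G is the complete bipartite graph K_{4,5}. The parts have unequal sizes, so no automorphism swaps them; each part is permuted independently, giving S_5 × S_4 of order 5!·4! = 2880.

2880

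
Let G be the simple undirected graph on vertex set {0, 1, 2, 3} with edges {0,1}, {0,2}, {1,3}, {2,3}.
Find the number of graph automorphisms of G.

G is 2-regular and bipartite on 2^2 = 4 vertices with girth 4; it is the hypercube graph Q_2. The symmetry group of the 2-cube is the hyperoctahedral group B_2 = Z_2 ≀ S_2, of order 2^2·2! = 8.

8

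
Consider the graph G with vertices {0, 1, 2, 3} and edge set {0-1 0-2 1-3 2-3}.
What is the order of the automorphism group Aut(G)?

8

G is 2-regular and bipartite on 2^2 = 4 vertices with girth 4; it is the hypercube graph Q_2. The symmetry group of the 2-cube is the hyperoctahedral group B_2 = Z_2 ≀ S_2, of order 2^2·2! = 8.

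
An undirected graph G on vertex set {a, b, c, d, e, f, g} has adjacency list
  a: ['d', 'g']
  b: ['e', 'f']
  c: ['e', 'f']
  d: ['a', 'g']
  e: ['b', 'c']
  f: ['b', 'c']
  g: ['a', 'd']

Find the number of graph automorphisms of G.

48

G has two connected components, {b, c, e, f} and {a, d, g}; each is 2-regular, so G = C_4 ⊔ C_3. No automorphism exchanges components of different sizes, hence Aut(G) is the direct product D_3 × D_4, order 48.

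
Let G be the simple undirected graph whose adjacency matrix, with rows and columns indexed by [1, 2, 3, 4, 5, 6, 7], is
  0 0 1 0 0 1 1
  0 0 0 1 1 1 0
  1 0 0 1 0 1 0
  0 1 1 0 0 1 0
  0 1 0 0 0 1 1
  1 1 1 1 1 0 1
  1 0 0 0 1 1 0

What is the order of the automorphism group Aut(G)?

12

Vertex 6 is the unique vertex of degree 6; the remaining 6 vertices each have degree 3 and induce a cycle, so G is the wheel on 7 vertices with hub 6. With the hub fixed, the remaining symmetry is that of the rim cycle C_6, giving the dihedral group D_6.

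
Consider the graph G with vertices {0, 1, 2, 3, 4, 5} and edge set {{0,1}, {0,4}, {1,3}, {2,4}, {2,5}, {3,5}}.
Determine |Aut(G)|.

12

G is 2-regular and connected on 6 vertices, i.e. the cycle C_6. The automorphisms of the 6-cycle are exactly the symmetries of a regular 6-gon: the dihedral group D_6, |D_6| = 12.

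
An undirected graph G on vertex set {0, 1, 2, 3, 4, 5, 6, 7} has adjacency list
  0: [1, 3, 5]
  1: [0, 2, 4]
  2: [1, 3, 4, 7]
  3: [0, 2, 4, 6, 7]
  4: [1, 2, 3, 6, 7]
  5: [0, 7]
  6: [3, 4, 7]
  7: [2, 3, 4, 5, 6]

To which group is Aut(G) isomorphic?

1

The degree sequence is [3, 3, 4, 5, 5, 2, 3, 5]. Checking the degree-preserving permutations of the vertex set shows that none except the identity preserves every edge, so Aut(G) is trivial.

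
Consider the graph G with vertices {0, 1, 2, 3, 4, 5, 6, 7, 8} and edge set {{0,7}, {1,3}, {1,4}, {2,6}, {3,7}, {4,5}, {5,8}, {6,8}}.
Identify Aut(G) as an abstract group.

C_2

The degree sequence is [1, 2, 1, 2, 2, 2, 2, 2, 2]; the two degree-1 vertices 0 and 2 are the ends of a path, so G = P_9. The only nontrivial automorphism of a path is the end-to-end reflection, so Aut(G) ≅ Z_2.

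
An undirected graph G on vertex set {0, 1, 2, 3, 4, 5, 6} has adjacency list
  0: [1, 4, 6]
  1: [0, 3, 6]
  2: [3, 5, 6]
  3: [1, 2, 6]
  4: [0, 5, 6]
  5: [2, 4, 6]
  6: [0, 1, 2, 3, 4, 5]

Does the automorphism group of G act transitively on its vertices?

Vertex 6 is the only vertex of degree 6, so every automorphism fixes it; G is not vertex-transitive.

No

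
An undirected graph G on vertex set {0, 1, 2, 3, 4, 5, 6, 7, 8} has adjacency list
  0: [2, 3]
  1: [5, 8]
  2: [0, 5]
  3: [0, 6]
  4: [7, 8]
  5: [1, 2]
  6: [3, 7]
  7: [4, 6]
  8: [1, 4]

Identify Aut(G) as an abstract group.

Every vertex has degree 2 and the graph is connected, so G is the 9-cycle C_9. C_9 has 9 rotations and 9 reflections, so Aut(C_9) ≅ D_9 of order 18.

D_9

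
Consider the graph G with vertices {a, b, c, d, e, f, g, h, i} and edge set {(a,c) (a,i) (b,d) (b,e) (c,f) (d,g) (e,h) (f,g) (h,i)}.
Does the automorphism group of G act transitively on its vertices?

Every vertex has degree 2 and the graph is connected, so G is the 9-cycle C_9. The automorphisms of the 9-cycle are exactly the symmetries of a regular 9-gon: the dihedral group D_9, |D_9| = 18. This group acts transitively on the 9 vertices.

Yes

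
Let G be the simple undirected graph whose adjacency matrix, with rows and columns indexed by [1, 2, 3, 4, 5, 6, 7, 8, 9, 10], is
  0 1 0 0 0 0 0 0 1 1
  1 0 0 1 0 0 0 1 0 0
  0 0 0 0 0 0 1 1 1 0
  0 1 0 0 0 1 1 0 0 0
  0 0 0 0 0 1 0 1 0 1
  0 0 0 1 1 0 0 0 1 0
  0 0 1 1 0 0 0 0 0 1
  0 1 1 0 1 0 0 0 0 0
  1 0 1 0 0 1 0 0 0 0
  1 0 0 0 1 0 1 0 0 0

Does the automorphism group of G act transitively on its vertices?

G is 3-regular on 10 vertices with no triangles and no 4-cycles (girth 5): this is the Petersen graph. Viewing the Petersen graph as the Kneser graph K(5,2) — vertices are 2-subsets of {1,…,5}, edges join disjoint pairs — its automorphisms are exactly the permutations of the 5-element set, so Aut ≅ S_5 of order 120. Under this action every vertex can be carried to every other, so G is vertex-transitive.

Yes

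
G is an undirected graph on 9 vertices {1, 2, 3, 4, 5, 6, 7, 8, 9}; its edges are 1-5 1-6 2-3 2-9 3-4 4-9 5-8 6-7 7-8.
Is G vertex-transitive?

G has two connected components, {1, 5, 6, 7, 8} and {2, 3, 4, 9}; each is 2-regular, so G = C_5 ⊔ C_4. The orbit of 1 under Aut(G) is {1, 5, 6, 7, 8}, which does not contain 2, so G is not vertex-transitive.

No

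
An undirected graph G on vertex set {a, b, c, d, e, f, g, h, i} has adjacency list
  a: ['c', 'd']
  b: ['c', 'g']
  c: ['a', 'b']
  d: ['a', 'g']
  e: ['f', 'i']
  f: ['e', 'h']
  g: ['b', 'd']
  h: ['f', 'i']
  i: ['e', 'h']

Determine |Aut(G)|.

G has two connected components, {a, b, c, d, g} and {e, f, h, i}; each is 2-regular, so G = C_5 ⊔ C_4. The components are non-isomorphic (different sizes), so Aut(G) = Aut(C_5) × Aut(C_4) = D_5 × D_4 of order 10·8 = 80.

80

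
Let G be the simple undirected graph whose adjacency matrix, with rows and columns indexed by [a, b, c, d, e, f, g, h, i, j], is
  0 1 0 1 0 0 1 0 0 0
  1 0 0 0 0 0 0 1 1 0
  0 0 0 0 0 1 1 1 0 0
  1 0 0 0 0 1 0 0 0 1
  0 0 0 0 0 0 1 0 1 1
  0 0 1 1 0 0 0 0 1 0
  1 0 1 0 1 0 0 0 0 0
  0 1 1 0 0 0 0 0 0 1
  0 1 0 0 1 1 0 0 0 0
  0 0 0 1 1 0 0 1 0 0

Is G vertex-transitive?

G is 3-regular on 10 vertices with no triangles and no 4-cycles (girth 5): this is the Petersen graph. Viewing the Petersen graph as the Kneser graph K(5,2) — vertices are 2-subsets of {1,…,5}, edges join disjoint pairs — its automorphisms are exactly the permutations of the 5-element set, so Aut ≅ S_5 of order 120. This group acts transitively on the 10 vertices.

Yes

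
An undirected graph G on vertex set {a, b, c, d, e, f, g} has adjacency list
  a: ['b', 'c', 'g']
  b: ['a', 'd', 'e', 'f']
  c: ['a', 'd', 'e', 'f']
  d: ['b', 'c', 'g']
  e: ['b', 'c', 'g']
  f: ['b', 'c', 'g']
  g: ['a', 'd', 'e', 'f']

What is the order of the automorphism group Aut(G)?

The vertices split by degree into {b, c, g} (degree 4) and {a, d, e, f} (degree 3); every edge runs between the two parts, so G is the complete bipartite graph K_{3,4}. Automorphisms preserve the bipartition setwise (since the parts differ in size) and act as S_3 × S_4 within it; |Aut| = 144.

144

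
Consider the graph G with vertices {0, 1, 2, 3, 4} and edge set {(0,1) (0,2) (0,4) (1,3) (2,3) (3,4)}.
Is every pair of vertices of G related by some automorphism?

Automorphisms preserve degree, but G has vertices of degree 2 and vertices of degree 3; no automorphism maps one to the other, so G is not vertex-transitive.

No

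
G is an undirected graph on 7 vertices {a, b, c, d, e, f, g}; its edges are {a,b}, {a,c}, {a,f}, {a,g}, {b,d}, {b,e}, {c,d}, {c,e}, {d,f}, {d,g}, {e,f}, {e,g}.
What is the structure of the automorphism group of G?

The vertices split by degree into {a, d, e} (degree 4) and {b, c, f, g} (degree 3); every edge runs between the two parts, so G is the complete bipartite graph K_{3,4}. Automorphisms preserve the bipartition setwise (since the parts differ in size) and act as S_3 × S_4 within it; |Aut| = 144.

S_3 × S_4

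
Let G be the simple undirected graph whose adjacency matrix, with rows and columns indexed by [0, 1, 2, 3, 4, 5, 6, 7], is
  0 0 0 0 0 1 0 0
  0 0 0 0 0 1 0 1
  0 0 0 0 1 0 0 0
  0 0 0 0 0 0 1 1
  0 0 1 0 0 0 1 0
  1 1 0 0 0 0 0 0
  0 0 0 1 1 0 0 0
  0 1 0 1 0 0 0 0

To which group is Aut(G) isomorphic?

The degree sequence is [1, 2, 1, 2, 2, 2, 2, 2]; the two degree-1 vertices 0 and 2 are the ends of a path, so G = P_8. The only nontrivial automorphism of a path is the end-to-end reflection, so Aut(G) ≅ Z_2.

the cyclic group of order 2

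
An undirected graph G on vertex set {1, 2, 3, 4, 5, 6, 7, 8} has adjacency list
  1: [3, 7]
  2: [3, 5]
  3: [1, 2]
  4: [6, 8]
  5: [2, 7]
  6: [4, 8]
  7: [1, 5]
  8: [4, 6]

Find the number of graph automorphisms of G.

60

G has two connected components, {1, 2, 3, 5, 7} and {4, 6, 8}; each is 2-regular, so G = C_5 ⊔ C_3. The components are non-isomorphic (different sizes), so Aut(G) = Aut(C_3) × Aut(C_5) = D_3 × D_5 of order 6·10 = 60.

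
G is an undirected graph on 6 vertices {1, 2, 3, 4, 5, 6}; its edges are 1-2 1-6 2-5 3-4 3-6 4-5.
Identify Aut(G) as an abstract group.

D_6

Every vertex has degree 2 and the graph is connected, so G is the 6-cycle C_6. The automorphisms of the 6-cycle are exactly the symmetries of a regular 6-gon: the dihedral group D_6, |D_6| = 12.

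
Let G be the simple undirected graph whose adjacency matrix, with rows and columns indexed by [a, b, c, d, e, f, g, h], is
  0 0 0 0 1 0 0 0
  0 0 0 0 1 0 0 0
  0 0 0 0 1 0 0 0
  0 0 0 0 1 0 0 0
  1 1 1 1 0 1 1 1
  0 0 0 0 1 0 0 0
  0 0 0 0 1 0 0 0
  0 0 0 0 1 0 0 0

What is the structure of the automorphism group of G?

the symmetric group on 7 letters

Vertex e has degree 7 and every other vertex has degree 1, so G is the star K_{1,7} with centre e. Any automorphism fixes the centre and permutes the 7 leaves freely, so Aut(G) ≅ S_7 of order 7! = 5040.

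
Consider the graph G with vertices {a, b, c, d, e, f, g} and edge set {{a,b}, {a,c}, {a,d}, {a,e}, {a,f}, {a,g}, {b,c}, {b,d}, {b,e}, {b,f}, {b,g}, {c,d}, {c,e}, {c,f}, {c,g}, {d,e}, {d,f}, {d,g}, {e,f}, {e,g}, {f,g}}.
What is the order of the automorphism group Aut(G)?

All 7 vertices are pairwise adjacent: G = K_7. Every bijection on the vertex set is an automorphism of K_7; hence Aut(K_7) ≅ S_7, order 5040.

5040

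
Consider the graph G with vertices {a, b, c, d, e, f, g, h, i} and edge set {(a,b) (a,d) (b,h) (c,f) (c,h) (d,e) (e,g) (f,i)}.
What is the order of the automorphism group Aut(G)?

The degree sequence is [2, 2, 2, 2, 2, 2, 1, 2, 1]; the two degree-1 vertices g and i are the ends of a path, so G = P_9. The only nontrivial automorphism of a path is the end-to-end reflection, so Aut(G) ≅ Z_2.

2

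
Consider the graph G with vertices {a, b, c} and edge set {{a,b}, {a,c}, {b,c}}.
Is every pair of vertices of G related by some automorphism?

Yes

All 3 vertices are pairwise adjacent: G = K_3. Any permutation of the 3 vertices preserves K_3, so Aut(K_3) = S_3 of order 3! = 6. Under this action every vertex can be carried to every other, so G is vertex-transitive.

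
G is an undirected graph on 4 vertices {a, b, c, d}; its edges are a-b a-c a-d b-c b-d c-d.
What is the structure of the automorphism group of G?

S_4

Every vertex has degree 3, so G is the complete graph K_4. Every bijection on the vertex set is an automorphism of K_4; hence Aut(K_4) ≅ S_4, order 24.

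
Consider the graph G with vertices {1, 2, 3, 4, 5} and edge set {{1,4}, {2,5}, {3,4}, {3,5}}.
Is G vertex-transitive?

Automorphisms preserve degree, but G has vertices of degree 1 and vertices of degree 2; no automorphism maps one to the other, so G is not vertex-transitive.

No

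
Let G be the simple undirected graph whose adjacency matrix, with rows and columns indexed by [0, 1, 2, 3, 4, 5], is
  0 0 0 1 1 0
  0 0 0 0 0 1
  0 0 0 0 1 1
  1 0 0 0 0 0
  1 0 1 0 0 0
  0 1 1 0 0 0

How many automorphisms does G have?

The degree sequence is [2, 1, 2, 1, 2, 2]; the two degree-1 vertices 1 and 3 are the ends of a path, so G = P_6. A path has exactly one nontrivial symmetry — reversal — giving Aut(G) of order 2.

2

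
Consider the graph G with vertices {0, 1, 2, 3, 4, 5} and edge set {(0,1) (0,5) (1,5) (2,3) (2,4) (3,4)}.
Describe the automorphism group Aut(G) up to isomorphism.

(D_3 × D_3) ⋊ Z_2

G has two connected components, {2, 3, 4} and {0, 1, 5}; each is 2-regular, so G = C_3 ⊔ C_3. Aut of a disjoint union of two copies of C_3 is the wreath product D_3 ≀ Z_2, of order 2·6² = 72.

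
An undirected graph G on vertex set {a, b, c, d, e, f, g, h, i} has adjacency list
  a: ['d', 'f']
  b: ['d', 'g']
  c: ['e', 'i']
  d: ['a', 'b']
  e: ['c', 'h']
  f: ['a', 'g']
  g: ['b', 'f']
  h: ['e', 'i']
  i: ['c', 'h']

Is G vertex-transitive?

No

G has two connected components, {a, b, d, f, g} and {c, e, h, i}; each is 2-regular, so G = C_5 ⊔ C_4. The orbit of a under Aut(G) is {a, b, d, f, g}, which does not contain c, so G is not vertex-transitive.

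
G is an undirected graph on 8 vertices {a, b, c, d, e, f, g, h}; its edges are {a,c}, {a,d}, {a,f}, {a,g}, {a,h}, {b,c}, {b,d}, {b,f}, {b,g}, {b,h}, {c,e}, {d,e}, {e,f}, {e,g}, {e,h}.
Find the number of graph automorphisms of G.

720

The vertices split by degree into {a, b, e} (degree 5) and {c, d, f, g, h} (degree 3); every edge runs between the two parts, so G is the complete bipartite graph K_{3,5}. The parts have unequal sizes, so no automorphism swaps them; each part is permuted independently, giving S_5 × S_3 of order 5!·3! = 720.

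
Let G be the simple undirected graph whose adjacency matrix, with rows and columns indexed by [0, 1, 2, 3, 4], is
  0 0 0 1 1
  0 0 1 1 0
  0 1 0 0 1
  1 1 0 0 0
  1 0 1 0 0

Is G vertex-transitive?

Yes

G is 2-regular and connected on 5 vertices, i.e. the cycle C_5. C_5 has 5 rotations and 5 reflections, so Aut(C_5) ≅ D_5 of order 10. This group acts transitively on the 5 vertices.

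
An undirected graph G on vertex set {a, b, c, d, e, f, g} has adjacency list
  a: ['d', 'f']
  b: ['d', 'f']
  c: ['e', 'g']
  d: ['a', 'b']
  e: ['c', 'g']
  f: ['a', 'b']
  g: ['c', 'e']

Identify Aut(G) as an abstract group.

G has two connected components, {a, b, d, f} and {c, e, g}; each is 2-regular, so G = C_4 ⊔ C_3. The components are non-isomorphic (different sizes), so Aut(G) = Aut(C_4) × Aut(C_3) = D_4 × D_3 of order 8·6 = 48.

D_4 × D_3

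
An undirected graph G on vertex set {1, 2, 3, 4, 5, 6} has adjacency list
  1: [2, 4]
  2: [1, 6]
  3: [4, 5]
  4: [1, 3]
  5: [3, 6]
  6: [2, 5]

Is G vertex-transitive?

Every vertex has degree 2 and the graph is connected, so G is the 6-cycle C_6. C_6 has 6 rotations and 6 reflections, so Aut(C_6) ≅ D_6 of order 12. Under this action every vertex can be carried to every other, so G is vertex-transitive.

Yes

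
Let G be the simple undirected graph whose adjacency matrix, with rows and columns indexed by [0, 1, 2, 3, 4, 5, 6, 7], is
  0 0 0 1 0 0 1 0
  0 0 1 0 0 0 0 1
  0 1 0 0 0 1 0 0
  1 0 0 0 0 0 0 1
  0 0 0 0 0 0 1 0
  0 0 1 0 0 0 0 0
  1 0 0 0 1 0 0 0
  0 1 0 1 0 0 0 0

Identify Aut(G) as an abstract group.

The degree sequence is [2, 2, 2, 2, 1, 1, 2, 2]; the two degree-1 vertices 4 and 5 are the ends of a path, so G = P_8. The only nontrivial automorphism of a path is the end-to-end reflection, so Aut(G) ≅ Z_2.

Z_2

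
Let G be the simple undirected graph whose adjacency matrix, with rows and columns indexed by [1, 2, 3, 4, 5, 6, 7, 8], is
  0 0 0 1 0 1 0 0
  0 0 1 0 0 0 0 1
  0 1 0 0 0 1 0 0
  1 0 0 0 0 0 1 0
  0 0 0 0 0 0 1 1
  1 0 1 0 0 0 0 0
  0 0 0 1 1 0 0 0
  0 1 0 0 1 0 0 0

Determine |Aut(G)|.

Every vertex has degree 2 and the graph is connected, so G is the 8-cycle C_8. C_8 has 8 rotations and 8 reflections, so Aut(C_8) ≅ D_8 of order 16.

16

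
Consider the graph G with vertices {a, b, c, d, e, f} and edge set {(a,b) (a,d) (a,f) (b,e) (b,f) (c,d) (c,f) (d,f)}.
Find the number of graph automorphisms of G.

1

Degrees alone do not determine every vertex (e.g. a and b both have degree 3), but their neighbour-degree multisets differ: N(a) has degrees [3, 3, 4] while N(b) has degrees [1, 3, 4]. Repeating this refinement separates all vertices, so the only automorphism is the identity.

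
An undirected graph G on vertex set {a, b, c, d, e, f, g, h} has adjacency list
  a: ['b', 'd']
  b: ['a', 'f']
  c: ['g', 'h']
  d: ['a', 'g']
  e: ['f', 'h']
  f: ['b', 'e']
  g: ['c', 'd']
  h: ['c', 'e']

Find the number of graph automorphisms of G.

Every vertex has degree 2 and the graph is connected, so G is the 8-cycle C_8. C_8 has 8 rotations and 8 reflections, so Aut(C_8) ≅ D_8 of order 16.

16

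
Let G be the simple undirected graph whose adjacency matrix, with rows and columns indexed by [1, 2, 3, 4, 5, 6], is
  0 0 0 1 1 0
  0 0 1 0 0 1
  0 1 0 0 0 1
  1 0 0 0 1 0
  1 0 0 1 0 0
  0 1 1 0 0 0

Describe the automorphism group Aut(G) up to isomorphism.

G has two connected components, {2, 3, 6} and {1, 4, 5}; each is 2-regular, so G = C_3 ⊔ C_3. Aut of a disjoint union of two copies of C_3 is the wreath product D_3 ≀ Z_2, of order 2·6² = 72.

(D_3 × D_3) ⋊ Z_2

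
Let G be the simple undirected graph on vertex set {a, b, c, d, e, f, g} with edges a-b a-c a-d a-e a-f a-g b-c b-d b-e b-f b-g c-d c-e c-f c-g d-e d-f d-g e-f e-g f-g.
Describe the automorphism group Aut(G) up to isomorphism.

Every vertex has degree 6, so G is the complete graph K_7. Any permutation of the 7 vertices preserves K_7, so Aut(K_7) = S_7 of order 7! = 5040.

the symmetric group on 7 letters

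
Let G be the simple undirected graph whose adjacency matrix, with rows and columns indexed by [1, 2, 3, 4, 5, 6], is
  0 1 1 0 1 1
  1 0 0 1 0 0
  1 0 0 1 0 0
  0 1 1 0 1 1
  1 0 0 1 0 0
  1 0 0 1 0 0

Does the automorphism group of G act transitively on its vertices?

No

Automorphisms preserve degree, but G has vertices of degree 2 and vertices of degree 4; no automorphism maps one to the other, so G is not vertex-transitive.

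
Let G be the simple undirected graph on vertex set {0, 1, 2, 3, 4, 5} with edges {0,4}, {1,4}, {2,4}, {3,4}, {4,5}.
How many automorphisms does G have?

120

Vertex 4 has degree 5 and every other vertex has degree 1, so G is the star K_{1,5} with centre 4. Any automorphism fixes the centre and permutes the 5 leaves freely, so Aut(G) ≅ S_5 of order 5! = 120.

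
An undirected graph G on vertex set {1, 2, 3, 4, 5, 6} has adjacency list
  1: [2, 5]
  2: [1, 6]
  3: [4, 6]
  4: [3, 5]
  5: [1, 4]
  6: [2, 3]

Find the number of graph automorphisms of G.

12

Every vertex has degree 2 and the graph is connected, so G is the 6-cycle C_6. C_6 has 6 rotations and 6 reflections, so Aut(C_6) ≅ D_6 of order 12.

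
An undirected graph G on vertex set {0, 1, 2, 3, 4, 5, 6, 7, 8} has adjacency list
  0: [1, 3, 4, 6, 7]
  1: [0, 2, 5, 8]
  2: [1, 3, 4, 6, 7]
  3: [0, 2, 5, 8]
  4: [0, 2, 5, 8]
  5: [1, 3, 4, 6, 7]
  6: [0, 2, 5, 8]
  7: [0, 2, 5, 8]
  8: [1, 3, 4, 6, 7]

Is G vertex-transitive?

No

Automorphisms preserve degree, but G has vertices of degree 4 and vertices of degree 5; no automorphism maps one to the other, so G is not vertex-transitive.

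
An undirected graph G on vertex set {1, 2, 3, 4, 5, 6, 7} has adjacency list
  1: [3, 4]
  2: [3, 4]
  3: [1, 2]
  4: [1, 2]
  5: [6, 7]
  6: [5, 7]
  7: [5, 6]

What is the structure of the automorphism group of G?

G has two connected components, {1, 2, 3, 4} and {5, 6, 7}; each is 2-regular, so G = C_4 ⊔ C_3. No automorphism exchanges components of different sizes, hence Aut(G) is the direct product D_4 × D_3, order 48.

D_4 × D_3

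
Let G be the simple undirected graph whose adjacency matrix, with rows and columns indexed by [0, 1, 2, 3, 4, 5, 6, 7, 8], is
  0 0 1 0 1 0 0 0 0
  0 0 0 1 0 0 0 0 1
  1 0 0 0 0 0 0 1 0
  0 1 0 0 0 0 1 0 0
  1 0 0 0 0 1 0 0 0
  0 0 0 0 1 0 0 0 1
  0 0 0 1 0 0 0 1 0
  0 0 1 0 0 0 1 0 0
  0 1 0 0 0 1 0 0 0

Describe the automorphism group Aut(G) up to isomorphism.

the dihedral group of order 18

G is 2-regular and connected on 9 vertices, i.e. the cycle C_9. The automorphisms of the 9-cycle are exactly the symmetries of a regular 9-gon: the dihedral group D_9, |D_9| = 18.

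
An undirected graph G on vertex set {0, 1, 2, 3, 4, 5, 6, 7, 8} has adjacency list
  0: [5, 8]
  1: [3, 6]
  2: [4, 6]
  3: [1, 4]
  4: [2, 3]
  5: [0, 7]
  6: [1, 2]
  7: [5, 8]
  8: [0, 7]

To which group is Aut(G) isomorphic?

G has two connected components, {1, 2, 3, 4, 6} and {0, 5, 7, 8}; each is 2-regular, so G = C_5 ⊔ C_4. No automorphism exchanges components of different sizes, hence Aut(G) is the direct product D_4 × D_5, order 80.

D_4 × D_5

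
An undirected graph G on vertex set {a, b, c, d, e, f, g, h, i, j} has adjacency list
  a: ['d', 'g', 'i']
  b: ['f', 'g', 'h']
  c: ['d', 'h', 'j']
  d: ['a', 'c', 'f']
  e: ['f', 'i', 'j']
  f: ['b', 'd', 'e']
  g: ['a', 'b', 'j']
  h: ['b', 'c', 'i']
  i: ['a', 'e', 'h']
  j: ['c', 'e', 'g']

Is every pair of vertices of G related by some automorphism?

Yes

G is 3-regular on 10 vertices with no triangles and no 4-cycles (girth 5): this is the Petersen graph. It is a classical fact that the Petersen graph has automorphism group S_5 (order 120), arising from its description as the Kneser graph K(5,2). Under this action every vertex can be carried to every other, so G is vertex-transitive.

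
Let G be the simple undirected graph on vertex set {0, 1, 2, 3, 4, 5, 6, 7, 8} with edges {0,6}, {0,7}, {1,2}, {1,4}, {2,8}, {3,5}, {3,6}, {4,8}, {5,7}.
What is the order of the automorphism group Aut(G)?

80

G has two connected components, {0, 3, 5, 6, 7} and {1, 2, 4, 8}; each is 2-regular, so G = C_5 ⊔ C_4. The components are non-isomorphic (different sizes), so Aut(G) = Aut(C_4) × Aut(C_5) = D_4 × D_5 of order 8·10 = 80.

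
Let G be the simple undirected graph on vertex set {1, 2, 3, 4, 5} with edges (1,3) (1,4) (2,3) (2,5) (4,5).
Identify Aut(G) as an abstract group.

D_5

G is 2-regular and connected on 5 vertices, i.e. the cycle C_5. C_5 has 5 rotations and 5 reflections, so Aut(C_5) ≅ D_5 of order 10.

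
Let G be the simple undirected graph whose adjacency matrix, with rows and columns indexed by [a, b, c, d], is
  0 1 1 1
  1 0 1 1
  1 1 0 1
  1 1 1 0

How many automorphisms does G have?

24

All 4 vertices are pairwise adjacent: G = K_4. Every bijection on the vertex set is an automorphism of K_4; hence Aut(K_4) ≅ S_4, order 24.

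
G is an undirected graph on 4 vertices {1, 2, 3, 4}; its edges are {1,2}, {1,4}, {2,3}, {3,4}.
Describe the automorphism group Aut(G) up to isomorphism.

G is 2-regular and bipartite on 2^2 = 4 vertices with girth 4; it is the hypercube graph Q_2. The symmetry group of the 2-cube is the hyperoctahedral group B_2 = Z_2 ≀ S_2, of order 2^2·2! = 8.

the hyperoctahedral group B_2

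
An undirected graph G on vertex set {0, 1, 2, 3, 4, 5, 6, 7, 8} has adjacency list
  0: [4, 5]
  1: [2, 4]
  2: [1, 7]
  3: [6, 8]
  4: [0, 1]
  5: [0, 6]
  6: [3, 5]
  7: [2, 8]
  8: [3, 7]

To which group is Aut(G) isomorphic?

the dihedral group of order 18

G is 2-regular and connected on 9 vertices, i.e. the cycle C_9. C_9 has 9 rotations and 9 reflections, so Aut(C_9) ≅ D_9 of order 18.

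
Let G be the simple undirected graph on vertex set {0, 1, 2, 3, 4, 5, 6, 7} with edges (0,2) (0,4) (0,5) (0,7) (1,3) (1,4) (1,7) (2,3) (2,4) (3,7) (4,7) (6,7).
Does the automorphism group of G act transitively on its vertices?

No

Vertex 7 is the only vertex of degree 5, so every automorphism fixes it; G is not vertex-transitive.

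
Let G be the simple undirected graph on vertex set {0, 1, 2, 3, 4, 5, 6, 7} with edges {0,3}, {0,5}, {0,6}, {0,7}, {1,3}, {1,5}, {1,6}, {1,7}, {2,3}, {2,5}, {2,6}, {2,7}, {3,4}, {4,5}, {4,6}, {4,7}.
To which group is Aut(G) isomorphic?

(S_4 × S_4) ⋊ Z_2

G is 4-regular and bipartite with parts {3, 5, 6, 7} and {0, 1, 2, 4} (each part is independent and every cross-pair is an edge), so G = K_{4,4}. Each part can be permuted independently (S_4 × S_4) and the two equal-size parts can also be swapped, giving (S_4 × S_4) ⋊ Z_2 of order 2·(4!)² = 1152.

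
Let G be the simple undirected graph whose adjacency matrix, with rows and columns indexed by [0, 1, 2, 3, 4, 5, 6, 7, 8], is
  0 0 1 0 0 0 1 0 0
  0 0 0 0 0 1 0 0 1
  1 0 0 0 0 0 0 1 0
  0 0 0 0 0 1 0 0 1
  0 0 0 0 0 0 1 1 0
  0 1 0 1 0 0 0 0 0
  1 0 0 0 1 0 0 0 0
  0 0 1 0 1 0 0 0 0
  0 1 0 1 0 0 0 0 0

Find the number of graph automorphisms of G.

80

G has two connected components, {0, 2, 4, 6, 7} and {1, 3, 5, 8}; each is 2-regular, so G = C_5 ⊔ C_4. No automorphism exchanges components of different sizes, hence Aut(G) is the direct product D_4 × D_5, order 80.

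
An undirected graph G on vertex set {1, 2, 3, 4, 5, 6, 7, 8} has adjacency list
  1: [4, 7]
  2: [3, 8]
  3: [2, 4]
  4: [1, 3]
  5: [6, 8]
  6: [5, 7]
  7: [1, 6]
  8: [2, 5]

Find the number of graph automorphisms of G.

16

Every vertex has degree 2 and the graph is connected, so G is the 8-cycle C_8. C_8 has 8 rotations and 8 reflections, so Aut(C_8) ≅ D_8 of order 16.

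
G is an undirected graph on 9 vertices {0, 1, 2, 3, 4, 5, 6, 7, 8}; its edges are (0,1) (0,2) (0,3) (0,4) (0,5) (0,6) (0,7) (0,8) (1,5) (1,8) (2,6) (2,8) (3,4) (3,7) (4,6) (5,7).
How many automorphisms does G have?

16

Vertex 0 is the unique vertex of degree 8; the remaining 8 vertices each have degree 3 and induce a cycle, so G is the wheel on 9 vertices with hub 0. With the hub fixed, the remaining symmetry is that of the rim cycle C_8, giving the dihedral group D_8.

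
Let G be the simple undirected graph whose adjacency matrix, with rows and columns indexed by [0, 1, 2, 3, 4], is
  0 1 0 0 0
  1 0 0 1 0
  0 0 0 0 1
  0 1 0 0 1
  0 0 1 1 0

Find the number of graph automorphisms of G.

2

The degree sequence is [1, 2, 1, 2, 2]; the two degree-1 vertices 0 and 2 are the ends of a path, so G = P_5. The only nontrivial automorphism of a path is the end-to-end reflection, so Aut(G) ≅ Z_2.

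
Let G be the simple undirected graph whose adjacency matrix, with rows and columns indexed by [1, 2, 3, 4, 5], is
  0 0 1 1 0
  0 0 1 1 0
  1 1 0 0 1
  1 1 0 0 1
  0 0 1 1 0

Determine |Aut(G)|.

12

The vertices split by degree into {3, 4} (degree 3) and {1, 2, 5} (degree 2); every edge runs between the two parts, so G is the complete bipartite graph K_{2,3}. The parts have unequal sizes, so no automorphism swaps them; each part is permuted independently, giving S_2 × S_3 of order 2!·3! = 12.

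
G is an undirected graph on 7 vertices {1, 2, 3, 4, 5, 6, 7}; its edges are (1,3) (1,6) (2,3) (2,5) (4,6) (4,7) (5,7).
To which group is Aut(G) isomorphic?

Every vertex has degree 2 and the graph is connected, so G is the 7-cycle C_7. The automorphisms of the 7-cycle are exactly the symmetries of a regular 7-gon: the dihedral group D_7, |D_7| = 14.

the dihedral group of order 14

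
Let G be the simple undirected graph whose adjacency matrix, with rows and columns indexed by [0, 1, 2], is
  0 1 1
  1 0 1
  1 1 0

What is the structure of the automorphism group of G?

Every vertex has degree 2, so G is the complete graph K_3. Any permutation of the 3 vertices preserves K_3, so Aut(K_3) = S_3 of order 3! = 6.

the symmetric group on 3 letters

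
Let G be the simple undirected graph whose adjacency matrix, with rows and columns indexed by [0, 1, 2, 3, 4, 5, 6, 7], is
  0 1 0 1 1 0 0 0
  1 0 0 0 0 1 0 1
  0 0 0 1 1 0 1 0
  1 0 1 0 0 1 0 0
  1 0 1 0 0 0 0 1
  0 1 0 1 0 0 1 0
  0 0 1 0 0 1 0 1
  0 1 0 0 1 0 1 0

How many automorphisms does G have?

G is 3-regular and bipartite on 2^3 = 8 vertices with girth 4; it is the hypercube graph Q_3. Aut(Q_3) consists of the signed permutations of the 3 coordinate axes: 3! permutations times 2^3 sign flips, so |Aut| = 2^3·3! = 48.

48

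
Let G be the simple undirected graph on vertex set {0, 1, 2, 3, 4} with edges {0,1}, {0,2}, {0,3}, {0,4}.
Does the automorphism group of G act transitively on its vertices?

Vertex 0 is the only vertex of degree 4, so every automorphism fixes it; G is not vertex-transitive.

No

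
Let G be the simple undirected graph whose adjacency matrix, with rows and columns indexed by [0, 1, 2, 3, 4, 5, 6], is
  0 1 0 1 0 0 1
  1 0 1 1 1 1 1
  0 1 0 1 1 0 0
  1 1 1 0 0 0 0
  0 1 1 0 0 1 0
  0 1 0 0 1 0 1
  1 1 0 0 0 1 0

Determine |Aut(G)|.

Vertex 1 is the unique vertex of degree 6; the remaining 6 vertices each have degree 3 and induce a cycle, so G is the wheel on 7 vertices with hub 1. With the hub fixed, the remaining symmetry is that of the rim cycle C_6, giving the dihedral group D_6.

12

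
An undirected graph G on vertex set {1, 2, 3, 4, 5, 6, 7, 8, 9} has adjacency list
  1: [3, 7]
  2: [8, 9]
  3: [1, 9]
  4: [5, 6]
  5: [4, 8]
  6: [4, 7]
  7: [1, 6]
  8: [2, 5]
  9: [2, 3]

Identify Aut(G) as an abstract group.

the dihedral group of order 18

G is 2-regular and connected on 9 vertices, i.e. the cycle C_9. The automorphisms of the 9-cycle are exactly the symmetries of a regular 9-gon: the dihedral group D_9, |D_9| = 18.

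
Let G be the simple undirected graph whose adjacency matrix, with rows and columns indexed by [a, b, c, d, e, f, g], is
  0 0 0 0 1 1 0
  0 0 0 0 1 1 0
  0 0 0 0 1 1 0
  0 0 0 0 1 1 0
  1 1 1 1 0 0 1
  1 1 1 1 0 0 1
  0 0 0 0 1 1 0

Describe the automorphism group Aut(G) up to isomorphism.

S_5 × S_2

The vertices split by degree into {e, f} (degree 5) and {a, b, c, d, g} (degree 2); every edge runs between the two parts, so G is the complete bipartite graph K_{2,5}. Automorphisms preserve the bipartition setwise (since the parts differ in size) and act as S_5 × S_2 within it; |Aut| = 240.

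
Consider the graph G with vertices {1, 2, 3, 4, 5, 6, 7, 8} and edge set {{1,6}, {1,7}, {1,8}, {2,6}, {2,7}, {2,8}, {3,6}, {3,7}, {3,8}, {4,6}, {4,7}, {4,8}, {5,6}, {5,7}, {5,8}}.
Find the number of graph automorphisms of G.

The vertices split by degree into {6, 7, 8} (degree 5) and {1, 2, 3, 4, 5} (degree 3); every edge runs between the two parts, so G is the complete bipartite graph K_{3,5}. Automorphisms preserve the bipartition setwise (since the parts differ in size) and act as S_5 × S_3 within it; |Aut| = 720.

720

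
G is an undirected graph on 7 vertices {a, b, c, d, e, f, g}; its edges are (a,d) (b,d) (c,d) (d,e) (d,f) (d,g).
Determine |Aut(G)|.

720

Vertex d has degree 6 and every other vertex has degree 1, so G is the star K_{1,6} with centre d. Any automorphism fixes the centre and permutes the 6 leaves freely, so Aut(G) ≅ S_6 of order 6! = 720.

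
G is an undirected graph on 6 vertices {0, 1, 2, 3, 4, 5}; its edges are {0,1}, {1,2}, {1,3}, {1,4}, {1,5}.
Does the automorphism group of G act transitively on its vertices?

Vertex 1 is the only vertex of degree 5, so every automorphism fixes it; G is not vertex-transitive.

No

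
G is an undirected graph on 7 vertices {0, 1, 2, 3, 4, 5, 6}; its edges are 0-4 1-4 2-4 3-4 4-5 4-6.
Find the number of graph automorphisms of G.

Vertex 4 has degree 6 and every other vertex has degree 1, so G is the star K_{1,6} with centre 4. Any automorphism fixes the centre and permutes the 6 leaves freely, so Aut(G) ≅ S_6 of order 6! = 720.

720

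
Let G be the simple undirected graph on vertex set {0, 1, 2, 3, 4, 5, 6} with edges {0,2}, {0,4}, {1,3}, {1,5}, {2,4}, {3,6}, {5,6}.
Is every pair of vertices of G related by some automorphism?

G has two connected components, {1, 3, 5, 6} and {0, 2, 4}; each is 2-regular, so G = C_4 ⊔ C_3. The orbit of 0 under Aut(G) is {0, 2, 4}, which does not contain 1, so G is not vertex-transitive.

No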